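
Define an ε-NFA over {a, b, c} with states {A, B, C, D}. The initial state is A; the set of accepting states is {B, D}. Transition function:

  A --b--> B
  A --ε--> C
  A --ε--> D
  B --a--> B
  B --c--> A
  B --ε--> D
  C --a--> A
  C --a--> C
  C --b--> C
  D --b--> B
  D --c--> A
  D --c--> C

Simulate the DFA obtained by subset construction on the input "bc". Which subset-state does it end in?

Start: {A, C, D}.
δ(A,b) = {B}; δ(C,b) = {C}; δ(D,b) = {B}.
Union: {B, C}.
ε-closure gives {B, C, D}.
After b: {B, C, D}.
δ(B,c) = {A}; δ(C,c) = ∅; δ(D,c) = {A, C}.
Union: {A, C}.
ε-closure gives {A, C, D}.
After c: {A, C, D}.

{A, C, D}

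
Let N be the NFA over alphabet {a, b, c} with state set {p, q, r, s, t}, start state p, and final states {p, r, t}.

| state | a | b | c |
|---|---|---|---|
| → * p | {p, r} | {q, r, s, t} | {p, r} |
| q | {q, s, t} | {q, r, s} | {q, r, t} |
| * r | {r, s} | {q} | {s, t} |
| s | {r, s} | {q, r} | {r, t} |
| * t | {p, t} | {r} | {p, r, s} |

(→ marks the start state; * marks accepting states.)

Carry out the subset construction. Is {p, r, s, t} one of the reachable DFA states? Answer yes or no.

Start state of the DFA: {p}.
{p} --a--> {p, r}  [new]
{p} --b--> {q, r, s, t}  [new]
{p} --c--> {p, r}  [seen]
{p, r} --a--> {p, r, s}  [new]
{p, r} --b--> {q, r, s, t}  [seen]
{p, r} --c--> {p, r, s, t}  [new]
{q, r, s, t} --a--> {p, q, r, s, t}  [new]
{q, r, s, t} --b--> {q, r, s}  [new]
{q, r, s, t} --c--> {p, q, r, s, t}  [seen]
{p, r, s} --a--> {p, r, s}  [seen]
{p, r, s} --b--> {q, r, s, t}  [seen]
{p, r, s} --c--> {p, r, s, t}  [seen]
{p, r, s, t} --a--> {p, r, s, t}  [seen]
{p, r, s, t} --b--> {q, r, s, t}  [seen]
{p, r, s, t} --c--> {p, r, s, t}  [seen]
{p, q, r, s, t} --a--> {p, q, r, s, t}  [seen]
{p, q, r, s, t} --b--> {q, r, s, t}  [seen]
{p, q, r, s, t} --c--> {p, q, r, s, t}  [seen]
{q, r, s} --a--> {q, r, s, t}  [seen]
{q, r, s} --b--> {q, r, s}  [seen]
{q, r, s} --c--> {q, r, s, t}  [seen]
Reachable DFA states: {p}, {p, r}, {q, r, s, t}, {p, r, s}, {p, r, s, t}, {p, q, r, s, t}, {q, r, s}.
{p, r, s, t} is among them.

yes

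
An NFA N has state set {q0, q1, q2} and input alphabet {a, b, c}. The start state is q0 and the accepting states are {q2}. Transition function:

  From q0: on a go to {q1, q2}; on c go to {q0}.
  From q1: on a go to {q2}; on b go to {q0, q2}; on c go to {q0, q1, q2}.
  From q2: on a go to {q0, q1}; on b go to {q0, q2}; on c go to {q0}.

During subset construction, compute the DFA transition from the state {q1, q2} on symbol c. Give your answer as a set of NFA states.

δ(q1,c) = {q0, q1, q2}; δ(q2,c) = {q0}.
Union: {q0, q1, q2}.

{q0, q1, q2}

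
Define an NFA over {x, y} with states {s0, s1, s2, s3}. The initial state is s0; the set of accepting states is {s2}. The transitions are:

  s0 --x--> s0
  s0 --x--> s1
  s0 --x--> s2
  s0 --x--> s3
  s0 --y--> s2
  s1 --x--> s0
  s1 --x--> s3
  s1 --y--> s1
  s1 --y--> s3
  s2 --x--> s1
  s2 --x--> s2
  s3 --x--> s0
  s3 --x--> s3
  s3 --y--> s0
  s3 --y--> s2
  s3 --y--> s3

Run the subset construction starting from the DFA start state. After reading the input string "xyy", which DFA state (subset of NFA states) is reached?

{s0, s1, s2, s3}

Start: {s0}.
δ(s0,x) = {s0, s1, s2, s3}.
Union: {s0, s1, s2, s3}.
After x: {s0, s1, s2, s3}.
δ(s0,y) = {s2}; δ(s1,y) = {s1, s3}; δ(s2,y) = ∅; δ(s3,y) = {s0, s2, s3}.
Union: {s0, s1, s2, s3}.
After y: {s0, s1, s2, s3}.
δ(s0,y) = {s2}; δ(s1,y) = {s1, s3}; δ(s2,y) = ∅; δ(s3,y) = {s0, s2, s3}.
Union: {s0, s1, s2, s3}.
After y: {s0, s1, s2, s3}.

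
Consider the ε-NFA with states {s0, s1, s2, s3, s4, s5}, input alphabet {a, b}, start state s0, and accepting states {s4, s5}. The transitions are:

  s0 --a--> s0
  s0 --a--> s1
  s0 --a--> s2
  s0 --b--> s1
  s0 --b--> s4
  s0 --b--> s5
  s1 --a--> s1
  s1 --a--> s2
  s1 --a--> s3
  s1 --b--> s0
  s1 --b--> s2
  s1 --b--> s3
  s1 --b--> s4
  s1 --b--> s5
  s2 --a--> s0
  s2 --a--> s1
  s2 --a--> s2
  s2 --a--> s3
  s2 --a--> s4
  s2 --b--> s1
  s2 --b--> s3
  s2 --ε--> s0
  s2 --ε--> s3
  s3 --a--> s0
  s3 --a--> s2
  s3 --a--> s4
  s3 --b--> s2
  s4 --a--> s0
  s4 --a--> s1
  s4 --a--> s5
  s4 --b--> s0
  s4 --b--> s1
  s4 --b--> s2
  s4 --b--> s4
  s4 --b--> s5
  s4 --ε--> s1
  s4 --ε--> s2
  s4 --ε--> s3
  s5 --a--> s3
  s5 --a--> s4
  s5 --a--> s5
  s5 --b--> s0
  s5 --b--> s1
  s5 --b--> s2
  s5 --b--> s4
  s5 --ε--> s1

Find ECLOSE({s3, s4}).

Begin with {s3, s4}.
s4 →ε {s1, s2, s3}; add s1, s2.
s2 →ε {s0, s3}; add s0.
ε-closure = {s0, s1, s2, s3, s4}.

{s0, s1, s2, s3, s4}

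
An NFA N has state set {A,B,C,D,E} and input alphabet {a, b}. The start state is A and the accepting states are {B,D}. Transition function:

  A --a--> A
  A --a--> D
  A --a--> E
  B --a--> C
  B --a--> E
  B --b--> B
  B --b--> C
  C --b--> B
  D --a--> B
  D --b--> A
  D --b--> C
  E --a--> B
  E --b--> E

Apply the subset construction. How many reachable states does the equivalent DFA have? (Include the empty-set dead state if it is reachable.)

Start state of the DFA: {A}.
{A} --a--> {A,D,E}  [new]
{A} --b--> ∅  [new]
{A,D,E} --a--> {A,B,D,E}  [new]
{A,D,E} --b--> {A,C,E}  [new]
∅ --a--> ∅  [seen]
∅ --b--> ∅  [seen]
{A,B,D,E} --a--> {A,B,C,D,E}  [new]
{A,B,D,E} --b--> {A,B,C,E}  [new]
{A,C,E} --a--> {A,B,D,E}  [seen]
{A,C,E} --b--> {B,E}  [new]
{A,B,C,D,E} --a--> {A,B,C,D,E}  [seen]
{A,B,C,D,E} --b--> {A,B,C,E}  [seen]
{A,B,C,E} --a--> {A,B,C,D,E}  [seen]
{A,B,C,E} --b--> {B,C,E}  [new]
{B,E} --a--> {B,C,E}  [seen]
{B,E} --b--> {B,C,E}  [seen]
{B,C,E} --a--> {B,C,E}  [seen]
{B,C,E} --b--> {B,C,E}  [seen]
Reachable DFA states: {A}, {A,D,E}, ∅, {A,B,D,E}, {A,C,E}, {A,B,C,D,E}, {A,B,C,E}, {B,E}, {B,C,E}.

9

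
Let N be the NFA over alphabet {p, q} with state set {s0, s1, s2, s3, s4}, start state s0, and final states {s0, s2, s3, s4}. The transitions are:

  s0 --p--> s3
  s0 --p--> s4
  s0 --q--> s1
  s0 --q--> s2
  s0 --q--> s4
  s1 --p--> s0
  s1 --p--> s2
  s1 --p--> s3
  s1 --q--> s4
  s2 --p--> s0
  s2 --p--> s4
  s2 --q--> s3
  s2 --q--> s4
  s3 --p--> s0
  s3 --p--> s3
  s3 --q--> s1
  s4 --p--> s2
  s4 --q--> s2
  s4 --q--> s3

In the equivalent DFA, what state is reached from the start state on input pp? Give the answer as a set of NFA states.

Start: {s0}.
δ(s0,p) = {s3, s4}.
Union: {s3, s4}.
After p: {s3, s4}.
δ(s3,p) = {s0, s3}; δ(s4,p) = {s2}.
Union: {s0, s2, s3}.
After p: {s0, s2, s3}.

{s0, s2, s3}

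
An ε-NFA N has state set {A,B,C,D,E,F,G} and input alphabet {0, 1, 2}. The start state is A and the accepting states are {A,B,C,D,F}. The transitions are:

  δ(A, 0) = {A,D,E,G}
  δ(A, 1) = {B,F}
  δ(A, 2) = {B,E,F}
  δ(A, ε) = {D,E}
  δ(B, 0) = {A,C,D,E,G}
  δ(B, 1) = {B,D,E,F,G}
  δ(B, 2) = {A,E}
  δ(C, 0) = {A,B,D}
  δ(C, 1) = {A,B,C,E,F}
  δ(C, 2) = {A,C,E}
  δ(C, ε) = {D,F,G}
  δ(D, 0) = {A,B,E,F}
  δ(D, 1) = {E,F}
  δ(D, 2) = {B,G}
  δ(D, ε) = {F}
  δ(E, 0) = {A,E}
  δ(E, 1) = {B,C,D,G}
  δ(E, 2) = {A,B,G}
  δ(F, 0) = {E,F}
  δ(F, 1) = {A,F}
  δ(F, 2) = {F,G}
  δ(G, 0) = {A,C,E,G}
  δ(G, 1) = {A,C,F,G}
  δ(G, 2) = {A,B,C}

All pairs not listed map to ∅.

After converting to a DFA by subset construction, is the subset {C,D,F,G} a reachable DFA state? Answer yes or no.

no

Start state of the DFA: {A,D,E,F} (ε-closure of the NFA start).
{A,D,E,F} --0--> {A,B,D,E,F,G}  [new]
{A,D,E,F} --1--> {A,B,C,D,E,F,G}  [new]
{A,D,E,F} --2--> {A,B,D,E,F,G}  [seen]
{A,B,D,E,F,G} --0--> {A,B,C,D,E,F,G}  [seen]
{A,B,D,E,F,G} --1--> {A,B,C,D,E,F,G}  [seen]
{A,B,D,E,F,G} --2--> {A,B,C,D,E,F,G}  [seen]
{A,B,C,D,E,F,G} --0--> {A,B,C,D,E,F,G}  [seen]
{A,B,C,D,E,F,G} --1--> {A,B,C,D,E,F,G}  [seen]
{A,B,C,D,E,F,G} --2--> {A,B,C,D,E,F,G}  [seen]
Reachable DFA states: {A,D,E,F}, {A,B,D,E,F,G}, {A,B,C,D,E,F,G}.
{C,D,F,G} is not among them.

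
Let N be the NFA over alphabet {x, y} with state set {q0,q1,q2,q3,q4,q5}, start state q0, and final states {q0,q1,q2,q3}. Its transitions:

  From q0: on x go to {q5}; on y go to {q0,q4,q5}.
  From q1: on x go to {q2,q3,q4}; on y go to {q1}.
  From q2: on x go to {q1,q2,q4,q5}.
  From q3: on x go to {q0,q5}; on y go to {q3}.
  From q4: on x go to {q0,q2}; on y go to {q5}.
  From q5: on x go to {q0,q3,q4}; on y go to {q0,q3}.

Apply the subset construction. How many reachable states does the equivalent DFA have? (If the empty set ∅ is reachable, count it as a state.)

11

Start state of the DFA: {q0}.
{q0} --x--> {q5}  [new]
{q0} --y--> {q0,q4,q5}  [new]
{q5} --x--> {q0,q3,q4}  [new]
{q5} --y--> {q0,q3}  [new]
{q0,q4,q5} --x--> {q0,q2,q3,q4,q5}  [new]
{q0,q4,q5} --y--> {q0,q3,q4,q5}  [new]
{q0,q3,q4} --x--> {q0,q2,q5}  [new]
{q0,q3,q4} --y--> {q0,q3,q4,q5}  [seen]
{q0,q3} --x--> {q0,q5}  [new]
{q0,q3} --y--> {q0,q3,q4,q5}  [seen]
{q0,q2,q3,q4,q5} --x--> {q0,q1,q2,q3,q4,q5}  [new]
{q0,q2,q3,q4,q5} --y--> {q0,q3,q4,q5}  [seen]
{q0,q3,q4,q5} --x--> {q0,q2,q3,q4,q5}  [seen]
{q0,q3,q4,q5} --y--> {q0,q3,q4,q5}  [seen]
{q0,q2,q5} --x--> {q0,q1,q2,q3,q4,q5}  [seen]
{q0,q2,q5} --y--> {q0,q3,q4,q5}  [seen]
{q0,q5} --x--> {q0,q3,q4,q5}  [seen]
{q0,q5} --y--> {q0,q3,q4,q5}  [seen]
{q0,q1,q2,q3,q4,q5} --x--> {q0,q1,q2,q3,q4,q5}  [seen]
{q0,q1,q2,q3,q4,q5} --y--> {q0,q1,q3,q4,q5}  [new]
{q0,q1,q3,q4,q5} --x--> {q0,q2,q3,q4,q5}  [seen]
{q0,q1,q3,q4,q5} --y--> {q0,q1,q3,q4,q5}  [seen]
Reachable DFA states: {q0}, {q5}, {q0,q4,q5}, {q0,q3,q4}, {q0,q3}, {q0,q2,q3,q4,q5}, {q0,q3,q4,q5}, {q0,q2,q5}, {q0,q5}, {q0,q1,q2,q3,q4,q5}, {q0,q1,q3,q4,q5}.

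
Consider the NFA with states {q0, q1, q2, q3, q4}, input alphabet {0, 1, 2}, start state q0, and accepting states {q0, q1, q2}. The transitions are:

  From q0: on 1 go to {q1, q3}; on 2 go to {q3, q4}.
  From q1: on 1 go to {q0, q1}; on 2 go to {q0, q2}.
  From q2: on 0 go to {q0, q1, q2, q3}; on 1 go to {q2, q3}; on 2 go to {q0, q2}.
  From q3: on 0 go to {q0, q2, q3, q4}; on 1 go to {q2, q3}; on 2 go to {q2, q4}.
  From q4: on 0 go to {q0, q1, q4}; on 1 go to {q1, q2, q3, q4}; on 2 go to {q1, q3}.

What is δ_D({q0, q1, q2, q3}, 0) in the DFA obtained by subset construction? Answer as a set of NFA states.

δ(q0,0) = ∅; δ(q1,0) = ∅; δ(q2,0) = {q0, q1, q2, q3}; δ(q3,0) = {q0, q2, q3, q4}.
Union: {q0, q1, q2, q3, q4}.

{q0, q1, q2, q3, q4}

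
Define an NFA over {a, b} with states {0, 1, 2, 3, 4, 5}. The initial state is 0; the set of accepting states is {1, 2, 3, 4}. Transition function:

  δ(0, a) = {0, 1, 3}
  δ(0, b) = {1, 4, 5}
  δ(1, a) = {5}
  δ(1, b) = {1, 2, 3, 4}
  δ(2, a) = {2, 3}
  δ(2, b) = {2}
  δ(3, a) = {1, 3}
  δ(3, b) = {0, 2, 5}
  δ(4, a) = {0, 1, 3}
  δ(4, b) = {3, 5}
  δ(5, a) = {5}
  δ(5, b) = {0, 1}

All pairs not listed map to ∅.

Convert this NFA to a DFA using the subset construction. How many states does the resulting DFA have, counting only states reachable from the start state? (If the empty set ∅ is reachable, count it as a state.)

6

Start state of the DFA: {0}.
{0} --a--> {0, 1, 3}  [new]
{0} --b--> {1, 4, 5}  [new]
{0, 1, 3} --a--> {0, 1, 3, 5}  [new]
{0, 1, 3} --b--> {0, 1, 2, 3, 4, 5}  [new]
{1, 4, 5} --a--> {0, 1, 3, 5}  [seen]
{1, 4, 5} --b--> {0, 1, 2, 3, 4, 5}  [seen]
{0, 1, 3, 5} --a--> {0, 1, 3, 5}  [seen]
{0, 1, 3, 5} --b--> {0, 1, 2, 3, 4, 5}  [seen]
{0, 1, 2, 3, 4, 5} --a--> {0, 1, 2, 3, 5}  [new]
{0, 1, 2, 3, 4, 5} --b--> {0, 1, 2, 3, 4, 5}  [seen]
{0, 1, 2, 3, 5} --a--> {0, 1, 2, 3, 5}  [seen]
{0, 1, 2, 3, 5} --b--> {0, 1, 2, 3, 4, 5}  [seen]
Reachable DFA states: {0}, {0, 1, 3}, {1, 4, 5}, {0, 1, 3, 5}, {0, 1, 2, 3, 4, 5}, {0, 1, 2, 3, 5}.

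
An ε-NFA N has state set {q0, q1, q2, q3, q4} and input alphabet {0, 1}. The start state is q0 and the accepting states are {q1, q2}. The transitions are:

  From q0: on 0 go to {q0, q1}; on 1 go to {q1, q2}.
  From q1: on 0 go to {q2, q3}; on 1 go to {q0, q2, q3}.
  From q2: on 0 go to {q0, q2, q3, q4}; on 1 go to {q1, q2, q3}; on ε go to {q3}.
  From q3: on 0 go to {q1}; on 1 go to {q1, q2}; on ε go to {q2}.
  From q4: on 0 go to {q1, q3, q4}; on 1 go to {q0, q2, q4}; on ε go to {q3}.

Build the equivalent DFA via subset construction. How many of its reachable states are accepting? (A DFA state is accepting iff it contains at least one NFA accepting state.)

Start state of the DFA: {q0} (ε-closure of the NFA start).
{q0} --0--> {q0, q1}  [new]
{q0} --1--> {q1, q2, q3}  [new]
{q0, q1} --0--> {q0, q1, q2, q3}  [new]
{q0, q1} --1--> {q0, q1, q2, q3}  [seen]
{q1, q2, q3} --0--> {q0, q1, q2, q3, q4}  [new]
{q1, q2, q3} --1--> {q0, q1, q2, q3}  [seen]
{q0, q1, q2, q3} --0--> {q0, q1, q2, q3, q4}  [seen]
{q0, q1, q2, q3} --1--> {q0, q1, q2, q3}  [seen]
{q0, q1, q2, q3, q4} --0--> {q0, q1, q2, q3, q4}  [seen]
{q0, q1, q2, q3, q4} --1--> {q0, q1, q2, q3, q4}  [seen]
Reachable DFA states: {q0}, {q0, q1}, {q1, q2, q3}, {q0, q1, q2, q3}, {q0, q1, q2, q3, q4}.
Accepting DFA states (contain an NFA accepting state): {q0, q1}, {q1, q2, q3}, {q0, q1, q2, q3}, {q0, q1, q2, q3, q4}.

4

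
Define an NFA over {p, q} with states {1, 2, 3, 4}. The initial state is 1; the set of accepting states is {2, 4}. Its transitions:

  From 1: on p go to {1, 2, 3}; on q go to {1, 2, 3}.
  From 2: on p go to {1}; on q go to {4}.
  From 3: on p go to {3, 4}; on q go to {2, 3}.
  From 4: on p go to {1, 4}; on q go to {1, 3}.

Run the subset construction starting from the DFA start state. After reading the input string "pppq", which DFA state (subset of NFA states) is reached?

{1, 2, 3, 4}

Start: {1}.
δ(1,p) = {1, 2, 3}.
Union: {1, 2, 3}.
After p: {1, 2, 3}.
δ(1,p) = {1, 2, 3}; δ(2,p) = {1}; δ(3,p) = {3, 4}.
Union: {1, 2, 3, 4}.
After p: {1, 2, 3, 4}.
δ(1,p) = {1, 2, 3}; δ(2,p) = {1}; δ(3,p) = {3, 4}; δ(4,p) = {1, 4}.
Union: {1, 2, 3, 4}.
After p: {1, 2, 3, 4}.
δ(1,q) = {1, 2, 3}; δ(2,q) = {4}; δ(3,q) = {2, 3}; δ(4,q) = {1, 3}.
Union: {1, 2, 3, 4}.
After q: {1, 2, 3, 4}.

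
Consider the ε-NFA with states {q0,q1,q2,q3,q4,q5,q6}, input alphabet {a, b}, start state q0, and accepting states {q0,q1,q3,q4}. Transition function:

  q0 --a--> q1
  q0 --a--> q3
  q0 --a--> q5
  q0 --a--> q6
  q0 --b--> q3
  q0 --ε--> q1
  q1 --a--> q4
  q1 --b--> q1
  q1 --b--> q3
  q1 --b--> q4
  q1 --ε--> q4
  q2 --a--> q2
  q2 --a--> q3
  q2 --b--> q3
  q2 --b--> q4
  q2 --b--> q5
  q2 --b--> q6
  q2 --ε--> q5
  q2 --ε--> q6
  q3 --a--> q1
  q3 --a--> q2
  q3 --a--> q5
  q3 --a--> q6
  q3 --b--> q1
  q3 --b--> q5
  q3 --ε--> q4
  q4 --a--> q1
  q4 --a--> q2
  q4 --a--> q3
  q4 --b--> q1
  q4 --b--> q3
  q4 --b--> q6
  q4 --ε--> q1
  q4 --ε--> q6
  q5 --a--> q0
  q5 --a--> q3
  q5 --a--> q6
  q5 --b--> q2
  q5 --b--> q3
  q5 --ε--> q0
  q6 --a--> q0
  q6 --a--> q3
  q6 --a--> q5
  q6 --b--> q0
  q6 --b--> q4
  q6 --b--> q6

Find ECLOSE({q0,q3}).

Begin with {q0,q3}.
q0 →ε {q1}; add q1.
q1 →ε {q4}; add q4.
q4 →ε {q1,q6}; add q6.
ε-closure = {q0,q1,q3,q4,q6}.

{q0,q1,q3,q4,q6}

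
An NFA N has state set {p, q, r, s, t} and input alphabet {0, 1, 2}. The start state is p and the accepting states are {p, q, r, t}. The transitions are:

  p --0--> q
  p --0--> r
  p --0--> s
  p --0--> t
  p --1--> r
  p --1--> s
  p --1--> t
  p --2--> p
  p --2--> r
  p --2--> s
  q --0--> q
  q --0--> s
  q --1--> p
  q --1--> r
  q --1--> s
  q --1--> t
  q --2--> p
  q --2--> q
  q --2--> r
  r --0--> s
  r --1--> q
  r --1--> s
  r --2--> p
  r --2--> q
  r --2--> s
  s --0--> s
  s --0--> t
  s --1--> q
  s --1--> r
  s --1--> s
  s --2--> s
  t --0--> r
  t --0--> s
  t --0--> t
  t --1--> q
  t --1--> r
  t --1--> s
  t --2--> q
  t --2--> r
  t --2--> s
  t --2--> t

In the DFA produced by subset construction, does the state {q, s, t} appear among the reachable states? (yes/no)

Start state of the DFA: {p}.
{p} --0--> {q, r, s, t}  [new]
{p} --1--> {r, s, t}  [new]
{p} --2--> {p, r, s}  [new]
{q, r, s, t} --0--> {q, r, s, t}  [seen]
{q, r, s, t} --1--> {p, q, r, s, t}  [new]
{q, r, s, t} --2--> {p, q, r, s, t}  [seen]
{r, s, t} --0--> {r, s, t}  [seen]
{r, s, t} --1--> {q, r, s}  [new]
{r, s, t} --2--> {p, q, r, s, t}  [seen]
{p, r, s} --0--> {q, r, s, t}  [seen]
{p, r, s} --1--> {q, r, s, t}  [seen]
{p, r, s} --2--> {p, q, r, s}  [new]
{p, q, r, s, t} --0--> {q, r, s, t}  [seen]
{p, q, r, s, t} --1--> {p, q, r, s, t}  [seen]
{p, q, r, s, t} --2--> {p, q, r, s, t}  [seen]
{q, r, s} --0--> {q, s, t}  [new]
{q, r, s} --1--> {p, q, r, s, t}  [seen]
{q, r, s} --2--> {p, q, r, s}  [seen]
{p, q, r, s} --0--> {q, r, s, t}  [seen]
{p, q, r, s} --1--> {p, q, r, s, t}  [seen]
{p, q, r, s} --2--> {p, q, r, s}  [seen]
{q, s, t} --0--> {q, r, s, t}  [seen]
{q, s, t} --1--> {p, q, r, s, t}  [seen]
{q, s, t} --2--> {p, q, r, s, t}  [seen]
Reachable DFA states: {p}, {q, r, s, t}, {r, s, t}, {p, r, s}, {p, q, r, s, t}, {q, r, s}, {p, q, r, s}, {q, s, t}.
{q, s, t} is among them.

yes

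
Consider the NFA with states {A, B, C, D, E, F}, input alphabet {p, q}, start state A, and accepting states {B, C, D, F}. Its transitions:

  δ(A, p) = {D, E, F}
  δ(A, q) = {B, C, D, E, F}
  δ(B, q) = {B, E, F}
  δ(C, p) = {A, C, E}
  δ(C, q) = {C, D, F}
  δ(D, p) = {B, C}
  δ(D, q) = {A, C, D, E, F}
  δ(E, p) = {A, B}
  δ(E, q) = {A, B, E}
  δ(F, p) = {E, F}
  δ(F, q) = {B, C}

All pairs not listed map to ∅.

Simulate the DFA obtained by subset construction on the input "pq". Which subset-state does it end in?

Start: {A}.
δ(A,p) = {D, E, F}.
Union: {D, E, F}.
After p: {D, E, F}.
δ(D,q) = {A, C, D, E, F}; δ(E,q) = {A, B, E}; δ(F,q) = {B, C}.
Union: {A, B, C, D, E, F}.
After q: {A, B, C, D, E, F}.

{A, B, C, D, E, F}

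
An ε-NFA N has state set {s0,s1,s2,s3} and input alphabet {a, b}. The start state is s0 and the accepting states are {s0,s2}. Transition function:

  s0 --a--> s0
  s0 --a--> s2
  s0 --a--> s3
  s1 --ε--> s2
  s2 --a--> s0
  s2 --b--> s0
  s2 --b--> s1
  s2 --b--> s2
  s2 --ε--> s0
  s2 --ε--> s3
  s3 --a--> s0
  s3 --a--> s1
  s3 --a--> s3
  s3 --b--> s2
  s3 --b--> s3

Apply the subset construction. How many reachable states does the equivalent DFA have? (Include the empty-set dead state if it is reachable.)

Start state of the DFA: {s0} (ε-closure of the NFA start).
{s0} --a--> {s0,s2,s3}  [new]
{s0} --b--> ∅  [new]
{s0,s2,s3} --a--> {s0,s1,s2,s3}  [new]
{s0,s2,s3} --b--> {s0,s1,s2,s3}  [seen]
∅ --a--> ∅  [seen]
∅ --b--> ∅  [seen]
{s0,s1,s2,s3} --a--> {s0,s1,s2,s3}  [seen]
{s0,s1,s2,s3} --b--> {s0,s1,s2,s3}  [seen]
Reachable DFA states: {s0}, {s0,s2,s3}, ∅, {s0,s1,s2,s3}.

4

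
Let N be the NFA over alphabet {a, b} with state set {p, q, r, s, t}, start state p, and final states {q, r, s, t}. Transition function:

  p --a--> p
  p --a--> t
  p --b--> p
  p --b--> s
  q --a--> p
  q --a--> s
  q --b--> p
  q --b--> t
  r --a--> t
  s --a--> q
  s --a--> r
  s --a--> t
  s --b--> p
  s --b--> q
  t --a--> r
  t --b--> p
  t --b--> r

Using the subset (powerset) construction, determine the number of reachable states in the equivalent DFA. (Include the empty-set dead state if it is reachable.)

Start state of the DFA: {p}.
{p} --a--> {p, t}  [new]
{p} --b--> {p, s}  [new]
{p, t} --a--> {p, r, t}  [new]
{p, t} --b--> {p, r, s}  [new]
{p, s} --a--> {p, q, r, t}  [new]
{p, s} --b--> {p, q, s}  [new]
{p, r, t} --a--> {p, r, t}  [seen]
{p, r, t} --b--> {p, r, s}  [seen]
{p, r, s} --a--> {p, q, r, t}  [seen]
{p, r, s} --b--> {p, q, s}  [seen]
{p, q, r, t} --a--> {p, r, s, t}  [new]
{p, q, r, t} --b--> {p, r, s, t}  [seen]
{p, q, s} --a--> {p, q, r, s, t}  [new]
{p, q, s} --b--> {p, q, s, t}  [new]
{p, r, s, t} --a--> {p, q, r, t}  [seen]
{p, r, s, t} --b--> {p, q, r, s}  [new]
{p, q, r, s, t} --a--> {p, q, r, s, t}  [seen]
{p, q, r, s, t} --b--> {p, q, r, s, t}  [seen]
{p, q, s, t} --a--> {p, q, r, s, t}  [seen]
{p, q, s, t} --b--> {p, q, r, s, t}  [seen]
{p, q, r, s} --a--> {p, q, r, s, t}  [seen]
{p, q, r, s} --b--> {p, q, s, t}  [seen]
Reachable DFA states: {p}, {p, t}, {p, s}, {p, r, t}, {p, r, s}, {p, q, r, t}, {p, q, s}, {p, r, s, t}, {p, q, r, s, t}, {p, q, s, t}, {p, q, r, s}.

11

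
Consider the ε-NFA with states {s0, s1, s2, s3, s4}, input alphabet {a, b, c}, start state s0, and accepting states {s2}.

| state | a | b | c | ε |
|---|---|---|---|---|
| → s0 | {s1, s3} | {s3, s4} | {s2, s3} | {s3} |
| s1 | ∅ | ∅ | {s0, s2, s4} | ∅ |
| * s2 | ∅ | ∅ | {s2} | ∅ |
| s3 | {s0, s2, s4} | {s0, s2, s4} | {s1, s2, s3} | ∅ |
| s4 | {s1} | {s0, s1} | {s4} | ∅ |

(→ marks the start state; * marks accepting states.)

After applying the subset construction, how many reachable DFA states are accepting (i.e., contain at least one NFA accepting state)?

Start state of the DFA: {s0, s3} (ε-closure of the NFA start).
{s0, s3} --a--> {s0, s1, s2, s3, s4}  [new]
{s0, s3} --b--> {s0, s2, s3, s4}  [new]
{s0, s3} --c--> {s1, s2, s3}  [new]
{s0, s1, s2, s3, s4} --a--> {s0, s1, s2, s3, s4}  [seen]
{s0, s1, s2, s3, s4} --b--> {s0, s1, s2, s3, s4}  [seen]
{s0, s1, s2, s3, s4} --c--> {s0, s1, s2, s3, s4}  [seen]
{s0, s2, s3, s4} --a--> {s0, s1, s2, s3, s4}  [seen]
{s0, s2, s3, s4} --b--> {s0, s1, s2, s3, s4}  [seen]
{s0, s2, s3, s4} --c--> {s1, s2, s3, s4}  [new]
{s1, s2, s3} --a--> {s0, s2, s3, s4}  [seen]
{s1, s2, s3} --b--> {s0, s2, s3, s4}  [seen]
{s1, s2, s3} --c--> {s0, s1, s2, s3, s4}  [seen]
{s1, s2, s3, s4} --a--> {s0, s1, s2, s3, s4}  [seen]
{s1, s2, s3, s4} --b--> {s0, s1, s2, s3, s4}  [seen]
{s1, s2, s3, s4} --c--> {s0, s1, s2, s3, s4}  [seen]
Reachable DFA states: {s0, s3}, {s0, s1, s2, s3, s4}, {s0, s2, s3, s4}, {s1, s2, s3}, {s1, s2, s3, s4}.
Accepting DFA states (contain an NFA accepting state): {s0, s1, s2, s3, s4}, {s0, s2, s3, s4}, {s1, s2, s3}, {s1, s2, s3, s4}.

4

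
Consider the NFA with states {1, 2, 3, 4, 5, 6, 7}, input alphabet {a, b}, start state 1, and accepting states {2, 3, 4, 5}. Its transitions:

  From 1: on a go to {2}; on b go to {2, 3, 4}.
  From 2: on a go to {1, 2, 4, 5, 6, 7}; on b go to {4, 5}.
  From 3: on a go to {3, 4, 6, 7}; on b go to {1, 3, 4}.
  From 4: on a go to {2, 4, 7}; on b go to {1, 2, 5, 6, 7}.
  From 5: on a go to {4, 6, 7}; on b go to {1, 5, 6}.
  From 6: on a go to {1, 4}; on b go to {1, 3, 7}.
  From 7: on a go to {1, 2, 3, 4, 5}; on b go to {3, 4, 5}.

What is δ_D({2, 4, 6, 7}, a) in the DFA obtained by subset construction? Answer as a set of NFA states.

{1, 2, 3, 4, 5, 6, 7}

δ(2,a) = {1, 2, 4, 5, 6, 7}; δ(4,a) = {2, 4, 7}; δ(6,a) = {1, 4}; δ(7,a) = {1, 2, 3, 4, 5}.
Union: {1, 2, 3, 4, 5, 6, 7}.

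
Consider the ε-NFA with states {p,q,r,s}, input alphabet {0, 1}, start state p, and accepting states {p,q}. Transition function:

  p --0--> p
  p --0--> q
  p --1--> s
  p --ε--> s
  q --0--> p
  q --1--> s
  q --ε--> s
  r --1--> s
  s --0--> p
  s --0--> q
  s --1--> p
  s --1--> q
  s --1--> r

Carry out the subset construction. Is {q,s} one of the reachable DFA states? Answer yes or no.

no

Start state of the DFA: {p,s} (ε-closure of the NFA start).
{p,s} --0--> {p,q,s}  [new]
{p,s} --1--> {p,q,r,s}  [new]
{p,q,s} --0--> {p,q,s}  [seen]
{p,q,s} --1--> {p,q,r,s}  [seen]
{p,q,r,s} --0--> {p,q,s}  [seen]
{p,q,r,s} --1--> {p,q,r,s}  [seen]
Reachable DFA states: {p,s}, {p,q,s}, {p,q,r,s}.
{q,s} is not among them.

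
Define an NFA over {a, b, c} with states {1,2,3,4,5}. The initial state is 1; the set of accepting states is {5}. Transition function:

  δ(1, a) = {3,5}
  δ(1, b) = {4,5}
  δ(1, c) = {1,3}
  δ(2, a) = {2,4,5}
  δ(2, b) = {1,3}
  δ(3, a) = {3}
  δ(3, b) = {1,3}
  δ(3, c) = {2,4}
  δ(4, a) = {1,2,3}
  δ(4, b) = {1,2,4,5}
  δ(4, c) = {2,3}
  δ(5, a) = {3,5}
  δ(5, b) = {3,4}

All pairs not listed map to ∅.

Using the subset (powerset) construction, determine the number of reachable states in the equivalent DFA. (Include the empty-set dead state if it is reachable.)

13

Start state of the DFA: {1}.
{1} --a--> {3,5}  [new]
{1} --b--> {4,5}  [new]
{1} --c--> {1,3}  [new]
{3,5} --a--> {3,5}  [seen]
{3,5} --b--> {1,3,4}  [new]
{3,5} --c--> {2,4}  [new]
{4,5} --a--> {1,2,3,5}  [new]
{4,5} --b--> {1,2,3,4,5}  [new]
{4,5} --c--> {2,3}  [new]
{1,3} --a--> {3,5}  [seen]
{1,3} --b--> {1,3,4,5}  [new]
{1,3} --c--> {1,2,3,4}  [new]
{1,3,4} --a--> {1,2,3,5}  [seen]
{1,3,4} --b--> {1,2,3,4,5}  [seen]
{1,3,4} --c--> {1,2,3,4}  [seen]
{2,4} --a--> {1,2,3,4,5}  [seen]
{2,4} --b--> {1,2,3,4,5}  [seen]
{2,4} --c--> {2,3}  [seen]
{1,2,3,5} --a--> {2,3,4,5}  [new]
{1,2,3,5} --b--> {1,3,4,5}  [seen]
{1,2,3,5} --c--> {1,2,3,4}  [seen]
{1,2,3,4,5} --a--> {1,2,3,4,5}  [seen]
{1,2,3,4,5} --b--> {1,2,3,4,5}  [seen]
{1,2,3,4,5} --c--> {1,2,3,4}  [seen]
{2,3} --a--> {2,3,4,5}  [seen]
{2,3} --b--> {1,3}  [seen]
{2,3} --c--> {2,4}  [seen]
{1,3,4,5} --a--> {1,2,3,5}  [seen]
{1,3,4,5} --b--> {1,2,3,4,5}  [seen]
{1,3,4,5} --c--> {1,2,3,4}  [seen]
{1,2,3,4} --a--> {1,2,3,4,5}  [seen]
{1,2,3,4} --b--> {1,2,3,4,5}  [seen]
{1,2,3,4} --c--> {1,2,3,4}  [seen]
{2,3,4,5} --a--> {1,2,3,4,5}  [seen]
{2,3,4,5} --b--> {1,2,3,4,5}  [seen]
{2,3,4,5} --c--> {2,3,4}  [new]
{2,3,4} --a--> {1,2,3,4,5}  [seen]
{2,3,4} --b--> {1,2,3,4,5}  [seen]
{2,3,4} --c--> {2,3,4}  [seen]
Reachable DFA states: {1}, {3,5}, {4,5}, {1,3}, {1,3,4}, {2,4}, {1,2,3,5}, {1,2,3,4,5}, {2,3}, {1,3,4,5}, {1,2,3,4}, {2,3,4,5}, {2,3,4}.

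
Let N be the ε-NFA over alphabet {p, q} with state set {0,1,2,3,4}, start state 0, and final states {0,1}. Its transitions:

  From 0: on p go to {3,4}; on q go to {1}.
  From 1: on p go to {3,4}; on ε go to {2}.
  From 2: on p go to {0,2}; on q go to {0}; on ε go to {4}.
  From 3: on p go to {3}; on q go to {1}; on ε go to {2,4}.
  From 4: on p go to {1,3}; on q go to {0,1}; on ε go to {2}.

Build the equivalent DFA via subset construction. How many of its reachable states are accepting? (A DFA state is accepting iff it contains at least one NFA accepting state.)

4

Start state of the DFA: {0} (ε-closure of the NFA start).
{0} --p--> {2,3,4}  [new]
{0} --q--> {1,2,4}  [new]
{2,3,4} --p--> {0,1,2,3,4}  [new]
{2,3,4} --q--> {0,1,2,4}  [new]
{1,2,4} --p--> {0,1,2,3,4}  [seen]
{1,2,4} --q--> {0,1,2,4}  [seen]
{0,1,2,3,4} --p--> {0,1,2,3,4}  [seen]
{0,1,2,3,4} --q--> {0,1,2,4}  [seen]
{0,1,2,4} --p--> {0,1,2,3,4}  [seen]
{0,1,2,4} --q--> {0,1,2,4}  [seen]
Reachable DFA states: {0}, {2,3,4}, {1,2,4}, {0,1,2,3,4}, {0,1,2,4}.
Accepting DFA states (contain an NFA accepting state): {0}, {1,2,4}, {0,1,2,3,4}, {0,1,2,4}.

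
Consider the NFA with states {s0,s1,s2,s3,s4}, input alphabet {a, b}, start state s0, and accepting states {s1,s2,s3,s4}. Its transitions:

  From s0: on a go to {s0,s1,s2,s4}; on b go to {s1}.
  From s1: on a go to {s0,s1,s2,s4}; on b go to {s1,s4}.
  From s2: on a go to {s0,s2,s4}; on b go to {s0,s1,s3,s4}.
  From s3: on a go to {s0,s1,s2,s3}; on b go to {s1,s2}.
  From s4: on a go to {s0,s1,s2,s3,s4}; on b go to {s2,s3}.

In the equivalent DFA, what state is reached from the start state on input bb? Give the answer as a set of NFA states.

{s1,s4}

Start: {s0}.
δ(s0,b) = {s1}.
Union: {s1}.
After b: {s1}.
δ(s1,b) = {s1,s4}.
Union: {s1,s4}.
After b: {s1,s4}.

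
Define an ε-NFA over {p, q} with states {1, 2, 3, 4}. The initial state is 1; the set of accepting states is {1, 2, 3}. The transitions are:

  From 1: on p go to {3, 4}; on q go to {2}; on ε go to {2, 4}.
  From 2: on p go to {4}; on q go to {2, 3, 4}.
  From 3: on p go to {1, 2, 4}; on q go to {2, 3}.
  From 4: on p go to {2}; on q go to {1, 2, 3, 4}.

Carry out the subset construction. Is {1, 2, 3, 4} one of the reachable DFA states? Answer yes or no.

yes

Start state of the DFA: {1, 2, 4} (ε-closure of the NFA start).
{1, 2, 4} --p--> {2, 3, 4}  [new]
{1, 2, 4} --q--> {1, 2, 3, 4}  [new]
{2, 3, 4} --p--> {1, 2, 4}  [seen]
{2, 3, 4} --q--> {1, 2, 3, 4}  [seen]
{1, 2, 3, 4} --p--> {1, 2, 3, 4}  [seen]
{1, 2, 3, 4} --q--> {1, 2, 3, 4}  [seen]
Reachable DFA states: {1, 2, 4}, {2, 3, 4}, {1, 2, 3, 4}.
{1, 2, 3, 4} is among them.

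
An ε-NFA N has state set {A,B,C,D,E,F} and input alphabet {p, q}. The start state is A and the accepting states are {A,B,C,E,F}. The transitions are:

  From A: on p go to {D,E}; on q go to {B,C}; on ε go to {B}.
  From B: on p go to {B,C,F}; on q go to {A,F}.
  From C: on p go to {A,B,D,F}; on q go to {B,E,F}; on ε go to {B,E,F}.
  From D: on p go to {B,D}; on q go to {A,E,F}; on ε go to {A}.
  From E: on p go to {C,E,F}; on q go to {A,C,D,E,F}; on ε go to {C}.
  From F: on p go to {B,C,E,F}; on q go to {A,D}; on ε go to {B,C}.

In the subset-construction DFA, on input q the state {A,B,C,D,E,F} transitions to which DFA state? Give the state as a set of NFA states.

{A,B,C,D,E,F}

δ(A,q) = {B,C}; δ(B,q) = {A,F}; δ(C,q) = {B,E,F}; δ(D,q) = {A,E,F}; δ(E,q) = {A,C,D,E,F}; δ(F,q) = {A,D}.
Union: {A,B,C,D,E,F}.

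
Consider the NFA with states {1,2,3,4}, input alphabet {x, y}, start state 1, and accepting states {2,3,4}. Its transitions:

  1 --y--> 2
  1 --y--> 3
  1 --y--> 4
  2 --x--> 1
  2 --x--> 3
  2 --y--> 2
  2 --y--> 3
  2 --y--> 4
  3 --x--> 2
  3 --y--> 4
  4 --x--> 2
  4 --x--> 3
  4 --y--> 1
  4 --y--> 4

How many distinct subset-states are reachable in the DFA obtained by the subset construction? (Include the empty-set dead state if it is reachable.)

5

Start state of the DFA: {1}.
{1} --x--> ∅  [new]
{1} --y--> {2,3,4}  [new]
∅ --x--> ∅  [seen]
∅ --y--> ∅  [seen]
{2,3,4} --x--> {1,2,3}  [new]
{2,3,4} --y--> {1,2,3,4}  [new]
{1,2,3} --x--> {1,2,3}  [seen]
{1,2,3} --y--> {2,3,4}  [seen]
{1,2,3,4} --x--> {1,2,3}  [seen]
{1,2,3,4} --y--> {1,2,3,4}  [seen]
Reachable DFA states: {1}, ∅, {2,3,4}, {1,2,3}, {1,2,3,4}.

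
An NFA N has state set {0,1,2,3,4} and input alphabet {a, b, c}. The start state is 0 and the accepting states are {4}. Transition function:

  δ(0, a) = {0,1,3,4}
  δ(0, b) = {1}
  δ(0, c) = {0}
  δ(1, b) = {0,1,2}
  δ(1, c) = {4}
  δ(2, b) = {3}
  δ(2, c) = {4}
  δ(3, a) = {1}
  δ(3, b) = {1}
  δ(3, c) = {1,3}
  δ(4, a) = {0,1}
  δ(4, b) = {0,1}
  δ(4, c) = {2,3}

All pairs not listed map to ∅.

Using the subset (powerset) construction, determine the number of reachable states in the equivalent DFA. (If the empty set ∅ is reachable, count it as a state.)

15

Start state of the DFA: {0}.
{0} --a--> {0,1,3,4}  [new]
{0} --b--> {1}  [new]
{0} --c--> {0}  [seen]
{0,1,3,4} --a--> {0,1,3,4}  [seen]
{0,1,3,4} --b--> {0,1,2}  [new]
{0,1,3,4} --c--> {0,1,2,3,4}  [new]
{1} --a--> ∅  [new]
{1} --b--> {0,1,2}  [seen]
{1} --c--> {4}  [new]
{0,1,2} --a--> {0,1,3,4}  [seen]
{0,1,2} --b--> {0,1,2,3}  [new]
{0,1,2} --c--> {0,4}  [new]
{0,1,2,3,4} --a--> {0,1,3,4}  [seen]
{0,1,2,3,4} --b--> {0,1,2,3}  [seen]
{0,1,2,3,4} --c--> {0,1,2,3,4}  [seen]
∅ --a--> ∅  [seen]
∅ --b--> ∅  [seen]
∅ --c--> ∅  [seen]
{4} --a--> {0,1}  [new]
{4} --b--> {0,1}  [seen]
{4} --c--> {2,3}  [new]
{0,1,2,3} --a--> {0,1,3,4}  [seen]
{0,1,2,3} --b--> {0,1,2,3}  [seen]
{0,1,2,3} --c--> {0,1,3,4}  [seen]
{0,4} --a--> {0,1,3,4}  [seen]
{0,4} --b--> {0,1}  [seen]
{0,4} --c--> {0,2,3}  [new]
{0,1} --a--> {0,1,3,4}  [seen]
{0,1} --b--> {0,1,2}  [seen]
{0,1} --c--> {0,4}  [seen]
{2,3} --a--> {1}  [seen]
{2,3} --b--> {1,3}  [new]
{2,3} --c--> {1,3,4}  [new]
{0,2,3} --a--> {0,1,3,4}  [seen]
{0,2,3} --b--> {1,3}  [seen]
{0,2,3} --c--> {0,1,3,4}  [seen]
{1,3} --a--> {1}  [seen]
{1,3} --b--> {0,1,2}  [seen]
{1,3} --c--> {1,3,4}  [seen]
{1,3,4} --a--> {0,1}  [seen]
{1,3,4} --b--> {0,1,2}  [seen]
{1,3,4} --c--> {1,2,3,4}  [new]
{1,2,3,4} --a--> {0,1}  [seen]
{1,2,3,4} --b--> {0,1,2,3}  [seen]
{1,2,3,4} --c--> {1,2,3,4}  [seen]
Reachable DFA states: {0}, {0,1,3,4}, {1}, {0,1,2}, {0,1,2,3,4}, ∅, {4}, {0,1,2,3}, {0,4}, {0,1}, {2,3}, {0,2,3}, {1,3}, {1,3,4}, {1,2,3,4}.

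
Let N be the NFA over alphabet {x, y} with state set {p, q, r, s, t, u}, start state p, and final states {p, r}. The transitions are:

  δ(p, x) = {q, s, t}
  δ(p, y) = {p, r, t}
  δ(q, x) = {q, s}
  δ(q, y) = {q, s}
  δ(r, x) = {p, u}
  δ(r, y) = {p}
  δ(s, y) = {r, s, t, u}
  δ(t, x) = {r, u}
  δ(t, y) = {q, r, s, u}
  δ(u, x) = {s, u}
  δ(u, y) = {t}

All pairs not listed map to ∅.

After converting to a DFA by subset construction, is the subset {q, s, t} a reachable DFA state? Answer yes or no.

yes

Start state of the DFA: {p}.
{p} --x--> {q, s, t}  [new]
{p} --y--> {p, r, t}  [new]
{q, s, t} --x--> {q, r, s, u}  [new]
{q, s, t} --y--> {q, r, s, t, u}  [new]
{p, r, t} --x--> {p, q, r, s, t, u}  [new]
{p, r, t} --y--> {p, q, r, s, t, u}  [seen]
{q, r, s, u} --x--> {p, q, s, u}  [new]
{q, r, s, u} --y--> {p, q, r, s, t, u}  [seen]
{q, r, s, t, u} --x--> {p, q, r, s, u}  [new]
{q, r, s, t, u} --y--> {p, q, r, s, t, u}  [seen]
{p, q, r, s, t, u} --x--> {p, q, r, s, t, u}  [seen]
{p, q, r, s, t, u} --y--> {p, q, r, s, t, u}  [seen]
{p, q, s, u} --x--> {q, s, t, u}  [new]
{p, q, s, u} --y--> {p, q, r, s, t, u}  [seen]
{p, q, r, s, u} --x--> {p, q, s, t, u}  [new]
{p, q, r, s, u} --y--> {p, q, r, s, t, u}  [seen]
{q, s, t, u} --x--> {q, r, s, u}  [seen]
{q, s, t, u} --y--> {q, r, s, t, u}  [seen]
{p, q, s, t, u} --x--> {q, r, s, t, u}  [seen]
{p, q, s, t, u} --y--> {p, q, r, s, t, u}  [seen]
Reachable DFA states: {p}, {q, s, t}, {p, r, t}, {q, r, s, u}, {q, r, s, t, u}, {p, q, r, s, t, u}, {p, q, s, u}, {p, q, r, s, u}, {q, s, t, u}, {p, q, s, t, u}.
{q, s, t} is among them.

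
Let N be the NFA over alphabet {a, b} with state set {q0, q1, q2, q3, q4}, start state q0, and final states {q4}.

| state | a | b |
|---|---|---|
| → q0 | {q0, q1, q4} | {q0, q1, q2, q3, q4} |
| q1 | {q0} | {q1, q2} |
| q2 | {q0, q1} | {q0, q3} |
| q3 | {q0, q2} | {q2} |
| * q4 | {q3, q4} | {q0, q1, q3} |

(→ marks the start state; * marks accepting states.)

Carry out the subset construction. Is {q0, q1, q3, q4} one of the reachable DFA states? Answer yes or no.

Start state of the DFA: {q0}.
{q0} --a--> {q0, q1, q4}  [new]
{q0} --b--> {q0, q1, q2, q3, q4}  [new]
{q0, q1, q4} --a--> {q0, q1, q3, q4}  [new]
{q0, q1, q4} --b--> {q0, q1, q2, q3, q4}  [seen]
{q0, q1, q2, q3, q4} --a--> {q0, q1, q2, q3, q4}  [seen]
{q0, q1, q2, q3, q4} --b--> {q0, q1, q2, q3, q4}  [seen]
{q0, q1, q3, q4} --a--> {q0, q1, q2, q3, q4}  [seen]
{q0, q1, q3, q4} --b--> {q0, q1, q2, q3, q4}  [seen]
Reachable DFA states: {q0}, {q0, q1, q4}, {q0, q1, q2, q3, q4}, {q0, q1, q3, q4}.
{q0, q1, q3, q4} is among them.

yes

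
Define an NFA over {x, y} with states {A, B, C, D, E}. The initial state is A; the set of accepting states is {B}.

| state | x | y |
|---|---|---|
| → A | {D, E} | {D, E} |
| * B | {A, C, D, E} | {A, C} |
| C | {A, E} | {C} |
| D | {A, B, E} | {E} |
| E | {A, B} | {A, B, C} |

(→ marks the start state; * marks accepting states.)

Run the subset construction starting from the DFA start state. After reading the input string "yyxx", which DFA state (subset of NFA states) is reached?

Start: {A}.
δ(A,y) = {D, E}.
Union: {D, E}.
After y: {D, E}.
δ(D,y) = {E}; δ(E,y) = {A, B, C}.
Union: {A, B, C, E}.
After y: {A, B, C, E}.
δ(A,x) = {D, E}; δ(B,x) = {A, C, D, E}; δ(C,x) = {A, E}; δ(E,x) = {A, B}.
Union: {A, B, C, D, E}.
After x: {A, B, C, D, E}.
δ(A,x) = {D, E}; δ(B,x) = {A, C, D, E}; δ(C,x) = {A, E}; δ(D,x) = {A, B, E}; δ(E,x) = {A, B}.
Union: {A, B, C, D, E}.
After x: {A, B, C, D, E}.

{A, B, C, D, E}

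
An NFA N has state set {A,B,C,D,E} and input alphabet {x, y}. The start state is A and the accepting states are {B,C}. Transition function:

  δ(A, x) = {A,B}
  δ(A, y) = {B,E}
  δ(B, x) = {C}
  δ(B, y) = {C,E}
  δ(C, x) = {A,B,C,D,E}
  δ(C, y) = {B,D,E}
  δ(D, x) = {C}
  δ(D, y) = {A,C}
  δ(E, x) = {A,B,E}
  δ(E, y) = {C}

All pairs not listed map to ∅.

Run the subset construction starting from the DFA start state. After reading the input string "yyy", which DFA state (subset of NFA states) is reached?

{B,C,D,E}

Start: {A}.
δ(A,y) = {B,E}.
Union: {B,E}.
After y: {B,E}.
δ(B,y) = {C,E}; δ(E,y) = {C}.
Union: {C,E}.
After y: {C,E}.
δ(C,y) = {B,D,E}; δ(E,y) = {C}.
Union: {B,C,D,E}.
After y: {B,C,D,E}.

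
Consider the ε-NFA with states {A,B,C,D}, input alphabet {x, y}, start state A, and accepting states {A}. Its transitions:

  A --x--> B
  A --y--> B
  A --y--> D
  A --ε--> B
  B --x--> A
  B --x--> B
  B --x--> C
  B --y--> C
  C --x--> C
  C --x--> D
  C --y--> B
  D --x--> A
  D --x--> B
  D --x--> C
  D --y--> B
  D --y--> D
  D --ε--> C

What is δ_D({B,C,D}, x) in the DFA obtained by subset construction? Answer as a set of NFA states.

δ(B,x) = {A,B,C}; δ(C,x) = {C,D}; δ(D,x) = {A,B,C}.
Union: {A,B,C,D}.

{A,B,C,D}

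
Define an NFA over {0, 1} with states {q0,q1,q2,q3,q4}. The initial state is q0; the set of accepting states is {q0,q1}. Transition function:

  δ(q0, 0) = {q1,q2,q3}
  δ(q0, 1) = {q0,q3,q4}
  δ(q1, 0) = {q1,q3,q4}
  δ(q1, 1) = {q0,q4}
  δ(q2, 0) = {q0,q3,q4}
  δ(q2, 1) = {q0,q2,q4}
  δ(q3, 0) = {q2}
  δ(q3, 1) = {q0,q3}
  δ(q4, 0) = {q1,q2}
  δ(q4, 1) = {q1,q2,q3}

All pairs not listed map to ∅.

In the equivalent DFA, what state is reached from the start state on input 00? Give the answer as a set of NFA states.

{q0,q1,q2,q3,q4}

Start: {q0}.
δ(q0,0) = {q1,q2,q3}.
Union: {q1,q2,q3}.
After 0: {q1,q2,q3}.
δ(q1,0) = {q1,q3,q4}; δ(q2,0) = {q0,q3,q4}; δ(q3,0) = {q2}.
Union: {q0,q1,q2,q3,q4}.
After 0: {q0,q1,q2,q3,q4}.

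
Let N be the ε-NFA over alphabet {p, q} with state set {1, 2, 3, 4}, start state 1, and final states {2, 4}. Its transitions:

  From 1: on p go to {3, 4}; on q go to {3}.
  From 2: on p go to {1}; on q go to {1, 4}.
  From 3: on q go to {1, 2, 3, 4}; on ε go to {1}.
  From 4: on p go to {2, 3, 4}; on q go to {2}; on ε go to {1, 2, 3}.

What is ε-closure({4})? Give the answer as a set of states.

{1, 2, 3, 4}

Begin with {4}.
4 →ε {1, 2, 3}; add 1, 2, 3.
ε-closure = {1, 2, 3, 4}.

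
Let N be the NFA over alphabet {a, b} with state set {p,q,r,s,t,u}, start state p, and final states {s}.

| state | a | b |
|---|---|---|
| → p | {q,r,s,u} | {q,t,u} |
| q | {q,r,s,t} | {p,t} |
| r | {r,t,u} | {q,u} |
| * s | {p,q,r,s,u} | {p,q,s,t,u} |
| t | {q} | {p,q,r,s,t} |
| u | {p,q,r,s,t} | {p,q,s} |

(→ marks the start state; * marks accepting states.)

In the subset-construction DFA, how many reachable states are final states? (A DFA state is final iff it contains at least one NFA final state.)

Start state of the DFA: {p}.
{p} --a--> {q,r,s,u}  [new]
{p} --b--> {q,t,u}  [new]
{q,r,s,u} --a--> {p,q,r,s,t,u}  [new]
{q,r,s,u} --b--> {p,q,s,t,u}  [new]
{q,t,u} --a--> {p,q,r,s,t}  [new]
{q,t,u} --b--> {p,q,r,s,t}  [seen]
{p,q,r,s,t,u} --a--> {p,q,r,s,t,u}  [seen]
{p,q,r,s,t,u} --b--> {p,q,r,s,t,u}  [seen]
{p,q,s,t,u} --a--> {p,q,r,s,t,u}  [seen]
{p,q,s,t,u} --b--> {p,q,r,s,t,u}  [seen]
{p,q,r,s,t} --a--> {p,q,r,s,t,u}  [seen]
{p,q,r,s,t} --b--> {p,q,r,s,t,u}  [seen]
Reachable DFA states: {p}, {q,r,s,u}, {q,t,u}, {p,q,r,s,t,u}, {p,q,s,t,u}, {p,q,r,s,t}.
Accepting DFA states (contain an NFA accepting state): {q,r,s,u}, {p,q,r,s,t,u}, {p,q,s,t,u}, {p,q,r,s,t}.

4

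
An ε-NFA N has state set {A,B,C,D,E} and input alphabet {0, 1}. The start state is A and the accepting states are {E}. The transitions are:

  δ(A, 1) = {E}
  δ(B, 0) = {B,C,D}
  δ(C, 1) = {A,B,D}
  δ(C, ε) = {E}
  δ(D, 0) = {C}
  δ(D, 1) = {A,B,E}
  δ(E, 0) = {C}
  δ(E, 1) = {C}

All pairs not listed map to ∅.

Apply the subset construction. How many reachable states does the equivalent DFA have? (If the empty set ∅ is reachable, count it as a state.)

6

Start state of the DFA: {A} (ε-closure of the NFA start).
{A} --0--> ∅  [new]
{A} --1--> {E}  [new]
∅ --0--> ∅  [seen]
∅ --1--> ∅  [seen]
{E} --0--> {C,E}  [new]
{E} --1--> {C,E}  [seen]
{C,E} --0--> {C,E}  [seen]
{C,E} --1--> {A,B,C,D,E}  [new]
{A,B,C,D,E} --0--> {B,C,D,E}  [new]
{A,B,C,D,E} --1--> {A,B,C,D,E}  [seen]
{B,C,D,E} --0--> {B,C,D,E}  [seen]
{B,C,D,E} --1--> {A,B,C,D,E}  [seen]
Reachable DFA states: {A}, ∅, {E}, {C,E}, {A,B,C,D,E}, {B,C,D,E}.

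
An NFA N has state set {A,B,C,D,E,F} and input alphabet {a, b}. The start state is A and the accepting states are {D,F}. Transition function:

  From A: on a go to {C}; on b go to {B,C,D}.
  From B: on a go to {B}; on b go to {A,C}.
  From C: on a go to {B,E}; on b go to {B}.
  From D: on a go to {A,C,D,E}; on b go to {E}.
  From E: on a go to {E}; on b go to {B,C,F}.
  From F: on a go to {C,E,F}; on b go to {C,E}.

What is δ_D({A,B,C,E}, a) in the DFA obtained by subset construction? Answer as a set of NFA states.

{B,C,E}

δ(A,a) = {C}; δ(B,a) = {B}; δ(C,a) = {B,E}; δ(E,a) = {E}.
Union: {B,C,E}.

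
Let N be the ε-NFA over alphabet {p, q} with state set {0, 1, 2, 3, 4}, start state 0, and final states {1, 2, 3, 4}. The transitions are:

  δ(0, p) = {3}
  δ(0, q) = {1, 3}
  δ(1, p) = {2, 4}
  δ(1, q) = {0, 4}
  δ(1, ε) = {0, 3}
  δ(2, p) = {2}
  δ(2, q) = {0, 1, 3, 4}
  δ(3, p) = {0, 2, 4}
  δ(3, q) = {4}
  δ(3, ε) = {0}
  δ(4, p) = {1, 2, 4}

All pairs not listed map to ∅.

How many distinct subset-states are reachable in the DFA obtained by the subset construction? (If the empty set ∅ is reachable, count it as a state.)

Start state of the DFA: {0} (ε-closure of the NFA start).
{0} --p--> {0, 3}  [new]
{0} --q--> {0, 1, 3}  [new]
{0, 3} --p--> {0, 2, 3, 4}  [new]
{0, 3} --q--> {0, 1, 3, 4}  [new]
{0, 1, 3} --p--> {0, 2, 3, 4}  [seen]
{0, 1, 3} --q--> {0, 1, 3, 4}  [seen]
{0, 2, 3, 4} --p--> {0, 1, 2, 3, 4}  [new]
{0, 2, 3, 4} --q--> {0, 1, 3, 4}  [seen]
{0, 1, 3, 4} --p--> {0, 1, 2, 3, 4}  [seen]
{0, 1, 3, 4} --q--> {0, 1, 3, 4}  [seen]
{0, 1, 2, 3, 4} --p--> {0, 1, 2, 3, 4}  [seen]
{0, 1, 2, 3, 4} --q--> {0, 1, 3, 4}  [seen]
Reachable DFA states: {0}, {0, 3}, {0, 1, 3}, {0, 2, 3, 4}, {0, 1, 3, 4}, {0, 1, 2, 3, 4}.

6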